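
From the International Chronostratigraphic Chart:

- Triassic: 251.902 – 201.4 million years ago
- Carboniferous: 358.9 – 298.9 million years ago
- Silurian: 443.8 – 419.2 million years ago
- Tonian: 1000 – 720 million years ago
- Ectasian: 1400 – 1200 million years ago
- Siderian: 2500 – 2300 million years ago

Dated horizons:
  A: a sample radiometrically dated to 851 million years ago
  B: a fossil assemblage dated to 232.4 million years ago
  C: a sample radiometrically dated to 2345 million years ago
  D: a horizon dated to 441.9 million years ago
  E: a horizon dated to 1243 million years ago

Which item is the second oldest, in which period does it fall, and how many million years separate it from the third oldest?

E, in the Ectasian; 392 million years to A

Sorted oldest-first by Ma: C (2345), E (1243), A (851), D (441.9), B (232.4).
The second oldest is E at 1243 Ma, which lies in 1400–1200 Ma: the Ectasian.
The third oldest is A at 851 Ma; separation = |1243 − 851| = 392 Myr.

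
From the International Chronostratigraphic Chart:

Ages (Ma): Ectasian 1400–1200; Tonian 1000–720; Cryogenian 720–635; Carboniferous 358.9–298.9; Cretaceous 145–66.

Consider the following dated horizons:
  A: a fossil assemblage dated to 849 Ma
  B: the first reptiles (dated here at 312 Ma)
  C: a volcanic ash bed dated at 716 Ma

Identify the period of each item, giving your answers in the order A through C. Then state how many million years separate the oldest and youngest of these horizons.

A: 849 Ma lies in 1000–720 Ma, so Tonian.
B: 312 Ma lies in 358.9–298.9 Ma, so Carboniferous.
C: 716 Ma lies in 720–635 Ma, so Cryogenian.
Oldest = 849 Ma, youngest = 312 Ma → span 537 Myr.

A — Tonian; B — Carboniferous; C — Cryogenian; span 537 million years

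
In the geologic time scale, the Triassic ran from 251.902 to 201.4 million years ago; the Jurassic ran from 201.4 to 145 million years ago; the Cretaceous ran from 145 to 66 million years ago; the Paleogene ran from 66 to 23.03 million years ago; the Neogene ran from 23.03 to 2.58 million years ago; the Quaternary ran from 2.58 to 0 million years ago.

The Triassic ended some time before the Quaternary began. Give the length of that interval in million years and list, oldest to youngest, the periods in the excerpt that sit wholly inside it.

198.82 million years; Jurassic, Cretaceous, Paleogene, Neogene

End of Triassic = 201.4 Ma; start of Quaternary = 2.58 Ma.
Gap = 201.4 − 2.58 = 198.82 Myr.
Periods wholly inside 201.4–2.58 Ma: Jurassic (201.4–145), Cretaceous (145–66), Paleogene (66–23.03), Neogene (23.03–2.58).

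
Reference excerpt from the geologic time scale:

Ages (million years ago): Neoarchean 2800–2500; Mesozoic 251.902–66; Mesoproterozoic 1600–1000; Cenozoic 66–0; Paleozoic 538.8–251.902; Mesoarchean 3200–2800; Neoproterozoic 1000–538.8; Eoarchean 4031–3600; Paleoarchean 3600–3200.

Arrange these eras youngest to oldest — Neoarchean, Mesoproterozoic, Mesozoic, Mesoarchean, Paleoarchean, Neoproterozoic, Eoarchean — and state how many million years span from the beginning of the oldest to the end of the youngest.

Mesozoic, Neoproterozoic, Mesoproterozoic, Neoarchean, Mesoarchean, Paleoarchean, Eoarchean; total span 3965 Myr

From the excerpt: Neoarchean 2800–2500; Mesoproterozoic 1600–1000; Mesozoic 251.902–66; Mesoarchean 3200–2800; Paleoarchean 3600–3200; Neoproterozoic 1000–538.8; Eoarchean 4031–3600 (Ma).
Larger Ma is earlier, so the oldest is Eoarchean and the youngest is Mesozoic; youngest to oldest: Mesozoic, Neoproterozoic, Mesoproterozoic, Neoarchean, Mesoarchean, Paleoarchean, Eoarchean.
Oldest start 4031 minus youngest end 66 gives 3965 Myr overall.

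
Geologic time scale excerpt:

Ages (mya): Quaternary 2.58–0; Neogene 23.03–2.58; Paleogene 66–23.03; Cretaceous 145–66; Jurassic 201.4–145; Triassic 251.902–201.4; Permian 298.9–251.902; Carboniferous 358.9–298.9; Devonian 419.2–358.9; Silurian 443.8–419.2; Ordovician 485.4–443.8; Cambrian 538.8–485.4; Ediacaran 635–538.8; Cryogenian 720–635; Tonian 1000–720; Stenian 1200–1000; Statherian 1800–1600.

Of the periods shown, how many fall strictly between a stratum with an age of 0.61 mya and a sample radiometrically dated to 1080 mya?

The older date is 1080 Ma and the younger is 0.61 Ma.
Periods with start < 1080 and end > 0.61 Ma: Tonian (1000–720), Cryogenian (720–635), Ediacaran (635–538.8), Cambrian (538.8–485.4), Ordovician (485.4–443.8), Silurian (443.8–419.2), Devonian (419.2–358.9), Carboniferous (358.9–298.9), Permian (298.9–251.902), Triassic (251.902–201.4), Jurassic (201.4–145), Cretaceous (145–66), Paleogene (66–23.03), Neogene (23.03–2.58).
That is 14 complete periods.

14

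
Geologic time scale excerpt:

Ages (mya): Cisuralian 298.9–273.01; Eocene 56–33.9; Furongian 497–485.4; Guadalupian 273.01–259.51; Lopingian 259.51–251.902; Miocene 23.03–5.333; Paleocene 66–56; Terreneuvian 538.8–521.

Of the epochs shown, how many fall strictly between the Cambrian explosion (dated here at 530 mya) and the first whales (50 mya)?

5

530 Ma sits inside the Terreneuvian (538.8–521) and 50 Ma inside the Eocene (56–33.9); neither of those is wholly between the two dates.
The listed epochs lying completely between them are Furongian, Cisuralian, Guadalupian, Lopingian, Paleocene — 5 in all.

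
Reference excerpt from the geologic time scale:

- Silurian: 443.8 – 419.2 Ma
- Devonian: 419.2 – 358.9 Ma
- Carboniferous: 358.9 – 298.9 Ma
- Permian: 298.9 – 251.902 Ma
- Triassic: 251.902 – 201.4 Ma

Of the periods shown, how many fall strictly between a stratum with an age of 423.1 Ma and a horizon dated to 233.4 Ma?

The older date is 423.1 Ma and the younger is 233.4 Ma.
Periods with start < 423.1 and end > 233.4 Ma: Devonian (419.2–358.9), Carboniferous (358.9–298.9), Permian (298.9–251.902).
That is 3 complete periods.

3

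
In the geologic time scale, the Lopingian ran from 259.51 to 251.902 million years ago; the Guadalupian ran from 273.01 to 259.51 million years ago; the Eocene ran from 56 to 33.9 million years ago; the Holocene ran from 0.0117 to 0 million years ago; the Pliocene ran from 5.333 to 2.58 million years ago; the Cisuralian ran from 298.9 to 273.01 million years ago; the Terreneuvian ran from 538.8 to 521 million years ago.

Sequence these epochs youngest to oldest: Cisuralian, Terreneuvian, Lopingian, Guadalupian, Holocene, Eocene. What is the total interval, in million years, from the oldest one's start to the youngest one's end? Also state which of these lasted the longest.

Start ages (Ma): Terreneuvian 538.8, Cisuralian 298.9, Guadalupian 273.01, Lopingian 259.51, Eocene 56, Holocene 0.0117.
Ordered youngest to oldest: Holocene, Eocene, Lopingian, Guadalupian, Cisuralian, Terreneuvian.
Span = 538.8 − 0 = 538.8 Myr.
Durations: Lopingian 7.608, Holocene 0.0117, Eocene 22.1, Terreneuvian 17.8, Cisuralian 25.89, Guadalupian 13.5 → longest is Cisuralian (25.89 Myr).

Holocene, Eocene, Lopingian, Guadalupian, Cisuralian, Terreneuvian; total span 538.8 Myr; longest is Cisuralian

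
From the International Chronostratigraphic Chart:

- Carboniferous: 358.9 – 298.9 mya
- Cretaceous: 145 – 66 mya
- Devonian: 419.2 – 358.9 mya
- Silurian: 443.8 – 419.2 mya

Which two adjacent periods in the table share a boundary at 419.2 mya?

Silurian and Devonian

The Silurian ends at 419.2 mya and the Devonian begins at 419.2 mya, so they share that boundary.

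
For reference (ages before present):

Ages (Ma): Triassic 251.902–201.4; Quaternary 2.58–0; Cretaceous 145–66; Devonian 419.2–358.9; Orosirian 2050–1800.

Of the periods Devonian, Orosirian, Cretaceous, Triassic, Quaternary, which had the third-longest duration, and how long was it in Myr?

Durations: Devonian 60.3; Orosirian 250; Cretaceous 79; Triassic 50.502; Quaternary 2.58 Myr.
Sorted longest-first: Orosirian (250), Cretaceous (79), Devonian (60.3), Triassic (50.502), Quaternary (2.58).
The third longest is Devonian at 60.3 Myr.

Devonian, 60.3 million years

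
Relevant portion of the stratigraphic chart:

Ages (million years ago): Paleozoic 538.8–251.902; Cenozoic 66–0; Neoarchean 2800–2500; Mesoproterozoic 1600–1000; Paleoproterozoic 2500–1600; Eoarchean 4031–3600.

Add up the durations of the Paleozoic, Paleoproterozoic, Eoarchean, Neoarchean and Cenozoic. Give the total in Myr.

1983.898 million years

Duration is start − end for each: (538.8 − 251.902) + (2500 − 1600) + (4031 − 3600) + (2800 − 2500) + (66 − 0).
That is 286.898 + 900 + 431 + 300 + 66, which totals 1983.898 million years.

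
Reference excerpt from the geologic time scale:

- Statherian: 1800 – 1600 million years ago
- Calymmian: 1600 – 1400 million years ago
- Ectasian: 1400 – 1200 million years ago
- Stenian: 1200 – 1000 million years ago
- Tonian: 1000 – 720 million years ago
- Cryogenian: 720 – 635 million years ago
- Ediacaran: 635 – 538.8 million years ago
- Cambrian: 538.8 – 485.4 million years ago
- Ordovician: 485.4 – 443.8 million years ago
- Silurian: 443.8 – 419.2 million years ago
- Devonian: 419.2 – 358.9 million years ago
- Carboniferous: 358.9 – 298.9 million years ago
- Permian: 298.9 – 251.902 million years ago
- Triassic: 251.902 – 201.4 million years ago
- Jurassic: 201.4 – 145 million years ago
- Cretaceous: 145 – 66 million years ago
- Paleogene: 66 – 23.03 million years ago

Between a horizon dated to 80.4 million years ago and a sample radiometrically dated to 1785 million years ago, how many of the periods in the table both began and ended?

14

1785 Ma sits inside the Statherian (1800–1600) and 80.4 Ma inside the Cretaceous (145–66); neither of those is wholly between the two dates.
The listed periods lying completely between them are Calymmian, Ectasian, Stenian, Tonian, Cryogenian, Ediacaran, Cambrian, Ordovician, Silurian, Devonian, Carboniferous, Permian, Triassic, Jurassic — 14 in all.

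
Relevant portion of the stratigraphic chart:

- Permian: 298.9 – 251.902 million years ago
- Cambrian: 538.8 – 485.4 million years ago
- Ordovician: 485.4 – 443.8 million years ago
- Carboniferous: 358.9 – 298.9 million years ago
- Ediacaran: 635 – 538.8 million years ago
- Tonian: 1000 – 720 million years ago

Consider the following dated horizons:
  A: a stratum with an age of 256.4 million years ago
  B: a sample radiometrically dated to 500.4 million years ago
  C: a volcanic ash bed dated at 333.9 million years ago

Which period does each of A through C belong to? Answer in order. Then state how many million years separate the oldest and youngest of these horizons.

A: 256.4 Ma lies in 298.9–251.902 Ma, so Permian.
B: 500.4 Ma lies in 538.8–485.4 Ma, so Cambrian.
C: 333.9 Ma lies in 358.9–298.9 Ma, so Carboniferous.
Oldest = 500.4 Ma, youngest = 256.4 Ma → span 244 Myr.

A — Permian; B — Cambrian; C — Carboniferous; span 244 million years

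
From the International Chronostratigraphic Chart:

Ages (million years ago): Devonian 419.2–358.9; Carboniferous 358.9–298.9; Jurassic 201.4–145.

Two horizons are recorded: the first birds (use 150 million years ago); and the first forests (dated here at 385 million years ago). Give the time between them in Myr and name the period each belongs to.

235 million years apart; the first in the Jurassic, the second in the Devonian

Elapsed time: 385 − 150 = 235 Myr.
150 Ma lies within 201.4–145 Ma: Jurassic.
385 Ma lies within 419.2–358.9 Ma: Devonian.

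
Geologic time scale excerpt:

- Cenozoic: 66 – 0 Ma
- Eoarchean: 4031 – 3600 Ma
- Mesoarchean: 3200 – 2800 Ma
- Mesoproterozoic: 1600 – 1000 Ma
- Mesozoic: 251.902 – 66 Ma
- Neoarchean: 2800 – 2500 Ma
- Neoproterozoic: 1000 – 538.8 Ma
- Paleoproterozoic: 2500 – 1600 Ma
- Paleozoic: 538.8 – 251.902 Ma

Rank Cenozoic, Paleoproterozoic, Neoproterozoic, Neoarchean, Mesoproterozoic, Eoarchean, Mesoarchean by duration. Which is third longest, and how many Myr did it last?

Neoproterozoic, 461.2 million years

Durations: Cenozoic 66; Paleoproterozoic 900; Neoproterozoic 461.2; Neoarchean 300; Mesoproterozoic 600; Eoarchean 431; Mesoarchean 400 Myr.
Sorted longest-first: Paleoproterozoic (900), Mesoproterozoic (600), Neoproterozoic (461.2), Eoarchean (431), Mesoarchean (400), Neoarchean (300), Cenozoic (66).
The third longest is Neoproterozoic at 461.2 Myr.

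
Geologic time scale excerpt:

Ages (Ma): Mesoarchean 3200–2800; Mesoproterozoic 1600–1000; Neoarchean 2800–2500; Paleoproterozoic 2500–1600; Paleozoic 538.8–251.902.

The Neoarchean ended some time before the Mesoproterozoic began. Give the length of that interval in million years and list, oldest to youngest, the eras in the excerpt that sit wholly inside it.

End of Neoarchean = 2500 Ma; start of Mesoproterozoic = 1600 Ma.
Gap = 2500 − 1600 = 900 Myr.
Eras wholly inside 2500–1600 Ma: Paleoproterozoic (2500–1600).

900 million years; Paleoproterozoic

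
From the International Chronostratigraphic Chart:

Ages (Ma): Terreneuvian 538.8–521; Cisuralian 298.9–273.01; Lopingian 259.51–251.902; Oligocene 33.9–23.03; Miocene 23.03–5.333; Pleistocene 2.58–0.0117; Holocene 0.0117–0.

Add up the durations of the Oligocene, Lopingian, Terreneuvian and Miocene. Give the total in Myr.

53.975 million years

Duration is start − end for each: (33.9 − 23.03) + (259.51 − 251.902) + (538.8 − 521) + (23.03 − 5.333).
That is 10.87 + 7.608 + 17.8 + 17.697, which totals 53.975 million years.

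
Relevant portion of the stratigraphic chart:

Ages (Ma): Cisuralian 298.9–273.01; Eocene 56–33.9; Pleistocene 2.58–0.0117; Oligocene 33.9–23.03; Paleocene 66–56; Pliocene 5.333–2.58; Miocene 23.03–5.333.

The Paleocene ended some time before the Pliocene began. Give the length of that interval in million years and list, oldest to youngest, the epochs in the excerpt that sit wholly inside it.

End of Paleocene = 56 Ma; start of Pliocene = 5.333 Ma.
Gap = 56 − 5.333 = 50.667 Myr.
Epochs wholly inside 56–5.333 Ma: Eocene (56–33.9), Oligocene (33.9–23.03), Miocene (23.03–5.333).

50.667 million years; Eocene, Oligocene, Miocene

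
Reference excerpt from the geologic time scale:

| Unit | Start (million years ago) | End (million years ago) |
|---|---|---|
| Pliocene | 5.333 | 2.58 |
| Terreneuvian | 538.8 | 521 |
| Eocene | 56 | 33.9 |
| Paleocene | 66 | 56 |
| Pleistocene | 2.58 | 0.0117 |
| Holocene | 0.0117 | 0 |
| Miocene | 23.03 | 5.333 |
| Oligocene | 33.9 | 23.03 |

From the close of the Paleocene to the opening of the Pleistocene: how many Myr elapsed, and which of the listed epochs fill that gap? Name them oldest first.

End of Paleocene = 56 Ma; start of Pleistocene = 2.58 Ma.
Gap = 56 − 2.58 = 53.42 Myr.
Epochs wholly inside 56–2.58 Ma: Eocene (56–33.9), Oligocene (33.9–23.03), Miocene (23.03–5.333), Pliocene (5.333–2.58).

53.42 million years; Eocene, Oligocene, Miocene, Pliocene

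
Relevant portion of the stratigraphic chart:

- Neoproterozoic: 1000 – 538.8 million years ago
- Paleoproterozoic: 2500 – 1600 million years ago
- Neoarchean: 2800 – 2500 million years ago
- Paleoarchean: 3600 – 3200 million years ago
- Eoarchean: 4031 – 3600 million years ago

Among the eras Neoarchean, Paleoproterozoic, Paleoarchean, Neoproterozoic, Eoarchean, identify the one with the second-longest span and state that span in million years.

Start − end for each: Neoarchean 2800 − 2500 = 300; Paleoproterozoic 2500 − 1600 = 900; Paleoarchean 3600 − 3200 = 400; Neoproterozoic 1000 − 538.8 = 461.2; Eoarchean 4031 − 3600 = 431.
Ranking these from longest: Paleoproterozoic > Neoproterozoic > Eoarchean > Paleoarchean > Neoarchean.
Position 2 in that ranking is Neoproterozoic, which lasted 461.2 Myr.

Neoproterozoic, 461.2 million years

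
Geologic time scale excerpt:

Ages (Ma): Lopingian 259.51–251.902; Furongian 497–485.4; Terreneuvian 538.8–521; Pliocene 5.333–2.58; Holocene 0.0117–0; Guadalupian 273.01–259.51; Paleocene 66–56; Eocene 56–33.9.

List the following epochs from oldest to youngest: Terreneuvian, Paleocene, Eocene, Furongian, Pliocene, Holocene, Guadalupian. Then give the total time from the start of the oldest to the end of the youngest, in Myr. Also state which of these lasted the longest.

From the excerpt: Terreneuvian 538.8–521; Paleocene 66–56; Eocene 56–33.9; Furongian 497–485.4; Pliocene 5.333–2.58; Holocene 0.0117–0; Guadalupian 273.01–259.51 (Ma).
Larger Ma is earlier, so the oldest is Terreneuvian and the youngest is Holocene; oldest to youngest: Terreneuvian, Furongian, Guadalupian, Paleocene, Eocene, Pliocene, Holocene.
Oldest start 538.8 minus youngest end 0 gives 538.8 Myr overall.
Individual lengths (start − end): Guadalupian 13.5; Terreneuvian 17.8; Pliocene 2.753; Eocene 22.1; Holocene 0.0117; Paleocene 10; Furongian 11.6. The largest is Eocene at 22.1 Myr.

Terreneuvian, Furongian, Guadalupian, Paleocene, Eocene, Pliocene, Holocene; total span 538.8 Myr; longest is Eocene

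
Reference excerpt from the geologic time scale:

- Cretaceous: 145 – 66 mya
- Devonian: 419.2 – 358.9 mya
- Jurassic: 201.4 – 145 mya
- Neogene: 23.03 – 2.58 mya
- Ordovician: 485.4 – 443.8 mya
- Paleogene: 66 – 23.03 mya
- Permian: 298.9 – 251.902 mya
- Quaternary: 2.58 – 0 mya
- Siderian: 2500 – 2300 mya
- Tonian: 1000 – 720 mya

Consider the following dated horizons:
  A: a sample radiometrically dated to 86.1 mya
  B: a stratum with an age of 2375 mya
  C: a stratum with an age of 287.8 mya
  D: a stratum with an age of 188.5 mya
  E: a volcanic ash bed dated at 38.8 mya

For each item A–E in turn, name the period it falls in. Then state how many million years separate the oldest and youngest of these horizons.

A: 86.1 Ma lies in 145–66 Ma, so Cretaceous.
B: 2375 Ma lies in 2500–2300 Ma, so Siderian.
C: 287.8 Ma lies in 298.9–251.902 Ma, so Permian.
D: 188.5 Ma lies in 201.4–145 Ma, so Jurassic.
E: 38.8 Ma lies in 66–23.03 Ma, so Paleogene.
Oldest = 2375 Ma, youngest = 38.8 Ma → span 2336.2 Myr.

A — Cretaceous; B — Siderian; C — Permian; D — Jurassic; E — Paleogene; span 2336.2 million years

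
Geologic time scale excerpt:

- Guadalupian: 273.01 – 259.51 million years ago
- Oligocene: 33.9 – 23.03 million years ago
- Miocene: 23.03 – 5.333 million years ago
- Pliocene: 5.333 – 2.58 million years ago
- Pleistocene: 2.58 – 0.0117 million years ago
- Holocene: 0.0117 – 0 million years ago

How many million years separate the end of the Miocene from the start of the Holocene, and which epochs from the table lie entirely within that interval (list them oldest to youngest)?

The Miocene closes at 5.333 Ma and the Holocene opens at 0.0117 Ma, so the interval is 5.333 − 0.0117 = 5.3213 Myr.
An epoch fits inside if it starts at or after 5.333 Ma and ends at or before 0.0117 Ma; oldest first that gives Pliocene, Pleistocene.

5.3213 million years; Pliocene, Pleistocene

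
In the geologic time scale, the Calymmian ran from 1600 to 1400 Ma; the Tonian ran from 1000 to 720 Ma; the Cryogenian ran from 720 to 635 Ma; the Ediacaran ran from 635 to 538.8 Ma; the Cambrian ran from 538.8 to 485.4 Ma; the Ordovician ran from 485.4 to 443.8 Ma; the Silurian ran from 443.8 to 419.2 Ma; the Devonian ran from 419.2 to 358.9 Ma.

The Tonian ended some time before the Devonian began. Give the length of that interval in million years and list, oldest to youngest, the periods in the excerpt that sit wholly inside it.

300.8 million years; Cryogenian, Ediacaran, Cambrian, Ordovician, Silurian

End of Tonian = 720 Ma; start of Devonian = 419.2 Ma.
Gap = 720 − 419.2 = 300.8 Myr.
Periods wholly inside 720–419.2 Ma: Cryogenian (720–635), Ediacaran (635–538.8), Cambrian (538.8–485.4), Ordovician (485.4–443.8), Silurian (443.8–419.2).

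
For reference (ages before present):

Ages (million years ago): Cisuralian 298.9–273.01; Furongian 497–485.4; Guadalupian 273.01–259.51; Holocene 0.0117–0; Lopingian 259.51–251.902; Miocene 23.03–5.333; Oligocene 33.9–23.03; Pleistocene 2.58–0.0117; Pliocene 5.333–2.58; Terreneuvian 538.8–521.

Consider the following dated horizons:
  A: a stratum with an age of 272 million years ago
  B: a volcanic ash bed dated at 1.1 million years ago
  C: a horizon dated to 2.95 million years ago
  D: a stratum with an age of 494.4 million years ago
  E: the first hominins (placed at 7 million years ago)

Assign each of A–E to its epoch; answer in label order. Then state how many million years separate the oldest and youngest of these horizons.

A — Guadalupian; B — Pleistocene; C — Pliocene; D — Furongian; E — Miocene; span 493.3 million years

Match each age against the start–end ranges in the excerpt: A = 272 Ma → Guadalupian (273.01–259.51); B = 1.1 Ma → Pleistocene (2.58–0.0117); C = 2.95 Ma → Pliocene (5.333–2.58); D = 494.4 Ma → Furongian (497–485.4); E = 7 Ma → Miocene (23.03–5.333).
The largest age is 494.4 Ma and the smallest is 1.1 Ma; their difference is 493.3 Myr.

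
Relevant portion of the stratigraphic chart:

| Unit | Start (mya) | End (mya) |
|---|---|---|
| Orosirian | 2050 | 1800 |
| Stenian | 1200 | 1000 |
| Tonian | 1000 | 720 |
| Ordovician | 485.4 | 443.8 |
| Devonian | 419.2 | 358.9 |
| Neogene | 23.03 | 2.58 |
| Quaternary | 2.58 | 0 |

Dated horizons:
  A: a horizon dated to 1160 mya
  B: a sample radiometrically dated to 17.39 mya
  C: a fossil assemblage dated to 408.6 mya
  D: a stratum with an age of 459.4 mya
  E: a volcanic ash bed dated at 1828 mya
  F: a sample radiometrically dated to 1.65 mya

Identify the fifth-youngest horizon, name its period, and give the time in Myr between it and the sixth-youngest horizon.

Smaller Ma means younger, so youngest first: F 1.65 < B 17.39 < C 408.6 < D 459.4 < A 1160 < E 1828.
Counting 5 along gives A (1160 Ma); the excerpt puts that inside the Stenian, 1200–1000 Ma.
Next in line is E (1828 Ma), and 1828 − 1160 = 668 Myr.

A, in the Stenian; 668 million years to E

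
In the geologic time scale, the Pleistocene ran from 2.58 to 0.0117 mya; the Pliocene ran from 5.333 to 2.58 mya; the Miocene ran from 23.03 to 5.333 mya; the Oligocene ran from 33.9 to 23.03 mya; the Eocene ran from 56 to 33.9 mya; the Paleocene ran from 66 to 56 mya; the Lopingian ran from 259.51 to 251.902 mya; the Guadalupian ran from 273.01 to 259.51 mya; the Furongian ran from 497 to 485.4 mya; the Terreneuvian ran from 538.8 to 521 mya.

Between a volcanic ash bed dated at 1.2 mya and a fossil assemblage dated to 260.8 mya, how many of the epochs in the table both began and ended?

6

The older date is 260.8 Ma and the younger is 1.2 Ma.
Epochs with start < 260.8 and end > 1.2 Ma: Lopingian (259.51–251.902), Paleocene (66–56), Eocene (56–33.9), Oligocene (33.9–23.03), Miocene (23.03–5.333), Pliocene (5.333–2.58).
That is 6 complete epochs.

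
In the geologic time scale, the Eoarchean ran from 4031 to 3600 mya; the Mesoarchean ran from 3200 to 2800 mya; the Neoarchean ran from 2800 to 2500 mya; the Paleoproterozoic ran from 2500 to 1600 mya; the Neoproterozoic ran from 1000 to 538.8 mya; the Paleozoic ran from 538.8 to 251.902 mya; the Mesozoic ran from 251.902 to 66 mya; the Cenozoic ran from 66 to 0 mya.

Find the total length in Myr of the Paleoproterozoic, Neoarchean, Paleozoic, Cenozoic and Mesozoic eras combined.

Duration is start − end for each: (2500 − 1600) + (2800 − 2500) + (538.8 − 251.902) + (66 − 0) + (251.902 − 66).
That is 900 + 300 + 286.898 + 66 + 185.902, which totals 1738.8 million years.

1738.8 million years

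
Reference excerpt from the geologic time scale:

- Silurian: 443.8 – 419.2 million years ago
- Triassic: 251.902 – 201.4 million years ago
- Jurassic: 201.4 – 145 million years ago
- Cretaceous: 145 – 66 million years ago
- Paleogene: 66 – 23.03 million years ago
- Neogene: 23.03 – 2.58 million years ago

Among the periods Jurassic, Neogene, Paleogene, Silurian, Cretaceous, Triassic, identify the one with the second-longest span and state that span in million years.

Jurassic, 56.4 million years

Durations: Jurassic 56.4; Neogene 20.45; Paleogene 42.97; Silurian 24.6; Cretaceous 79; Triassic 50.502 Myr.
Sorted longest-first: Cretaceous (79), Jurassic (56.4), Triassic (50.502), Paleogene (42.97), Silurian (24.6), Neogene (20.45).
The second longest is Jurassic at 56.4 Myr.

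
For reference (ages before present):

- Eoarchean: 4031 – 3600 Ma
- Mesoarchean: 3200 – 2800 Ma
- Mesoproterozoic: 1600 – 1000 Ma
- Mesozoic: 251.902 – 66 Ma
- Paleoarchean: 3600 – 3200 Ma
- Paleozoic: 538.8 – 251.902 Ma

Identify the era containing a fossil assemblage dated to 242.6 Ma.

Mesozoic

242.6 Ma lies between 251.902 and 66 Ma, so it falls in the Mesozoic.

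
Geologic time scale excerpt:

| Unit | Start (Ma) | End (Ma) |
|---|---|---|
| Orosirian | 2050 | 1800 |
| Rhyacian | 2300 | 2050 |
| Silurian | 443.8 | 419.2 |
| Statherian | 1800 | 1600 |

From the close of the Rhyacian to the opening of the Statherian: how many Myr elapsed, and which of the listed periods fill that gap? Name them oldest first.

250 million years; Orosirian

End of Rhyacian = 2050 Ma; start of Statherian = 1800 Ma.
Gap = 2050 − 1800 = 250 Myr.
Periods wholly inside 2050–1800 Ma: Orosirian (2050–1800).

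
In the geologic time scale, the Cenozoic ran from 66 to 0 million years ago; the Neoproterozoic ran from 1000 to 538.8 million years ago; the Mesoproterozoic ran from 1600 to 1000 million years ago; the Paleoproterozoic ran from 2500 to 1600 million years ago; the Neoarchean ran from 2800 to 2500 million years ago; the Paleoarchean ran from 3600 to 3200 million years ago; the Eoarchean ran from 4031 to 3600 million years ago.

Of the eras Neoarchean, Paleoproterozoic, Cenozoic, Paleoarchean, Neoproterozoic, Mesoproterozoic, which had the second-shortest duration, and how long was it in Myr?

Durations: Neoarchean 300; Paleoproterozoic 900; Cenozoic 66; Paleoarchean 400; Neoproterozoic 461.2; Mesoproterozoic 600 Myr.
Sorted shortest-first: Cenozoic (66), Neoarchean (300), Paleoarchean (400), Neoproterozoic (461.2), Mesoproterozoic (600), Paleoproterozoic (900).
The second shortest is Neoarchean at 300 Myr.

Neoarchean, 300 million years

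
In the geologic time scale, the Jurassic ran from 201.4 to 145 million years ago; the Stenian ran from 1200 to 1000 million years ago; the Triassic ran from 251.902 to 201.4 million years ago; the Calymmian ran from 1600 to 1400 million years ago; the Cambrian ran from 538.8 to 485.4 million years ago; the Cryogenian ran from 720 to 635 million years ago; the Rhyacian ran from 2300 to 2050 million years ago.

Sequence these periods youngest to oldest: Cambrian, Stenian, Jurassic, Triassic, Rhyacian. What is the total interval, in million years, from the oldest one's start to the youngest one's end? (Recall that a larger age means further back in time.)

From the excerpt: Cambrian 538.8–485.4; Stenian 1200–1000; Jurassic 201.4–145; Triassic 251.902–201.4; Rhyacian 2300–2050 (Ma).
Larger Ma is earlier, so the oldest is Rhyacian and the youngest is Jurassic; youngest to oldest: Jurassic, Triassic, Cambrian, Stenian, Rhyacian.
Oldest start 2300 minus youngest end 145 gives 2155 Myr overall.

Jurassic → Triassic → Cambrian → Stenian → Rhyacian; total span 2155 Myr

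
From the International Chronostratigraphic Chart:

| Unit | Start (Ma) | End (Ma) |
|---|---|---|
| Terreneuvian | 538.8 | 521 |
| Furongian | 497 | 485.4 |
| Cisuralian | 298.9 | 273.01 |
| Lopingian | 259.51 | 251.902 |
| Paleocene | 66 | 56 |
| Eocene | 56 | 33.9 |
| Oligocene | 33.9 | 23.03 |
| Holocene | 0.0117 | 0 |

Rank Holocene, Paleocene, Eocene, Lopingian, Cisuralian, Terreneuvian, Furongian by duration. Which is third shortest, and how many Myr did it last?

Paleocene, 10 million years

Durations: Holocene 0.0117; Paleocene 10; Eocene 22.1; Lopingian 7.608; Cisuralian 25.89; Terreneuvian 17.8; Furongian 11.6 Myr.
Sorted shortest-first: Holocene (0.0117), Lopingian (7.608), Paleocene (10), Furongian (11.6), Terreneuvian (17.8), Eocene (22.1), Cisuralian (25.89).
The third shortest is Paleocene at 10 Myr.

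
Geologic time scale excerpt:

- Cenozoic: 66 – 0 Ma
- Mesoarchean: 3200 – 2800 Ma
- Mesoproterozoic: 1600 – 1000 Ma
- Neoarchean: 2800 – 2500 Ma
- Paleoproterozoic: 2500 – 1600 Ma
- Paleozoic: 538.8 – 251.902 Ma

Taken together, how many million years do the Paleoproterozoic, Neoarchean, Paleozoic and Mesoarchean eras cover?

1886.898 million years

Each duration: Paleoproterozoic = 900; Neoarchean = 300; Paleozoic = 286.898; Mesoarchean = 400.
Sum: 900 + 300 + 286.898 + 400 = 1886.898 Myr.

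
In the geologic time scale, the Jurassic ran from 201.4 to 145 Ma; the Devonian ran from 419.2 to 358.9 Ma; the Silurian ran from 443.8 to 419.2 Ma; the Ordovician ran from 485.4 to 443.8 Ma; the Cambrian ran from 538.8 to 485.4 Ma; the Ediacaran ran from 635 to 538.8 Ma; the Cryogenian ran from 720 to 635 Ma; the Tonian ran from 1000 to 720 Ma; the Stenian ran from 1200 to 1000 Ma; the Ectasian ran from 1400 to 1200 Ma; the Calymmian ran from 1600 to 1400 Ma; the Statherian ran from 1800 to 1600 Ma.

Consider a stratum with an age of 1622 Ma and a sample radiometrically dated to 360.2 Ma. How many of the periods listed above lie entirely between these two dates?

9

The older date is 1622 Ma and the younger is 360.2 Ma.
Periods with start < 1622 and end > 360.2 Ma: Calymmian (1600–1400), Ectasian (1400–1200), Stenian (1200–1000), Tonian (1000–720), Cryogenian (720–635), Ediacaran (635–538.8), Cambrian (538.8–485.4), Ordovician (485.4–443.8), Silurian (443.8–419.2).
That is 9 complete periods.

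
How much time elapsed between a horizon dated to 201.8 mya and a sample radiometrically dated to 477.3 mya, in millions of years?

275.5 million years

477.3 − 201.8 = 275.5 million years.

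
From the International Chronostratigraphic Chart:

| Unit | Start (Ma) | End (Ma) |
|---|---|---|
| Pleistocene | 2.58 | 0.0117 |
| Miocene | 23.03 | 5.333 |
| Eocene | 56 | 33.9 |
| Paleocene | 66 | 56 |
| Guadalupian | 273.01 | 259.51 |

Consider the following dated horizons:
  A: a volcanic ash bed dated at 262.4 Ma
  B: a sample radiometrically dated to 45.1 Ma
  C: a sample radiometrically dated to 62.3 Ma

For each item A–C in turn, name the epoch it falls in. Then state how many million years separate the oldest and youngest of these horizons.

Match each age against the start–end ranges in the excerpt: A = 262.4 Ma → Guadalupian (273.01–259.51); B = 45.1 Ma → Eocene (56–33.9); C = 62.3 Ma → Paleocene (66–56).
The largest age is 262.4 Ma and the smallest is 45.1 Ma; their difference is 217.3 Myr.

A — Guadalupian; B — Eocene; C — Paleocene; span 217.3 million years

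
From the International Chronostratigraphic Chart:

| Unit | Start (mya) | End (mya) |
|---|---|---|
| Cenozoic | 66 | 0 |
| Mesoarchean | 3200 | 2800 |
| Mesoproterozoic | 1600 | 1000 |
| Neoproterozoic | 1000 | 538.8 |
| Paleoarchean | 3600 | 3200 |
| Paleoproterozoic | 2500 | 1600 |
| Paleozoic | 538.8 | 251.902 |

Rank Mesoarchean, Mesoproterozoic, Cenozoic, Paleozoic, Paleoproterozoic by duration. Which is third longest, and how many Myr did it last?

Mesoarchean, 400 million years

Start − end for each: Mesoarchean 3200 − 2800 = 400; Mesoproterozoic 1600 − 1000 = 600; Cenozoic 66 − 0 = 66; Paleozoic 538.8 − 251.902 = 286.898; Paleoproterozoic 2500 − 1600 = 900.
Ranking these from longest: Paleoproterozoic > Mesoproterozoic > Mesoarchean > Paleozoic > Cenozoic.
Position 3 in that ranking is Mesoarchean, which lasted 400 Myr.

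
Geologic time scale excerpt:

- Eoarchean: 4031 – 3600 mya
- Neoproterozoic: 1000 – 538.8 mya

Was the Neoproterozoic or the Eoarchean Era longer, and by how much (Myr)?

Neoproterozoic: 1000 − 538.8 = 461.2 Myr.
Eoarchean: 4031 − 3600 = 431 Myr.
Difference: 461.2 − 431 = 30.2 Myr, so the Neoproterozoic was longer.

Neoproterozoic, by 30.2 million years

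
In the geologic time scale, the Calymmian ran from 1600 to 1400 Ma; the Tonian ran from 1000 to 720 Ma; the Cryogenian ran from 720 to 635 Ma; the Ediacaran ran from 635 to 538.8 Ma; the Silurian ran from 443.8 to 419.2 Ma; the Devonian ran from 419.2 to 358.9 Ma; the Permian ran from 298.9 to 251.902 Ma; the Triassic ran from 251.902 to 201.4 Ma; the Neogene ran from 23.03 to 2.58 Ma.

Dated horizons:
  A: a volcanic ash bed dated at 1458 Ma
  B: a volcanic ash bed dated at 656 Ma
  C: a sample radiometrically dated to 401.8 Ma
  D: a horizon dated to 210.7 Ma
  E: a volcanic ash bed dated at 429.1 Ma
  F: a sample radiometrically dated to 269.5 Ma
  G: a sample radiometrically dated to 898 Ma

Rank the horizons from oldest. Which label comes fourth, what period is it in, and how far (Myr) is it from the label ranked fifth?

E, in the Silurian; 27.3 million years to C

Larger Ma means older, so oldest first: A 1458 > G 898 > B 656 > E 429.1 > C 401.8 > F 269.5 > D 210.7.
Counting 4 along gives E (429.1 Ma); the excerpt puts that inside the Silurian, 443.8–419.2 Ma.
Next in line is C (401.8 Ma), and 429.1 − 401.8 = 27.3 Myr.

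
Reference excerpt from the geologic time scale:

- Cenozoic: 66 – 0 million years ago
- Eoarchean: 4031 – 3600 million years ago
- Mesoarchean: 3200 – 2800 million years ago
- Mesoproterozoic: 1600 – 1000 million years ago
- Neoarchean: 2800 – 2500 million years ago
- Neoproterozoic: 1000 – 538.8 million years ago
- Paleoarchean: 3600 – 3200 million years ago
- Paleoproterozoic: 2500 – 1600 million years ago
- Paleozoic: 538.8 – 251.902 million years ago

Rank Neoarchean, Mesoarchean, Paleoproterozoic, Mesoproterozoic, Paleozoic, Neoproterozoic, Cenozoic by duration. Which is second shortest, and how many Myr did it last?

Paleozoic, 286.898 million years

Durations: Neoarchean 300; Mesoarchean 400; Paleoproterozoic 900; Mesoproterozoic 600; Paleozoic 286.898; Neoproterozoic 461.2; Cenozoic 66 Myr.
Sorted shortest-first: Cenozoic (66), Paleozoic (286.898), Neoarchean (300), Mesoarchean (400), Neoproterozoic (461.2), Mesoproterozoic (600), Paleoproterozoic (900).
The second shortest is Paleozoic at 286.898 Myr.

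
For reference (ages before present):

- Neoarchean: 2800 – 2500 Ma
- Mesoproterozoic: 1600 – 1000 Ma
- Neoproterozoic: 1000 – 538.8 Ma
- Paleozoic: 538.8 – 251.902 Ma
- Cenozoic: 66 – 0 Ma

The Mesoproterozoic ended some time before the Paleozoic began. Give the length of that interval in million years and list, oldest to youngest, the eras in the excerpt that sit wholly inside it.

461.2 million years; Neoproterozoic

The Mesoproterozoic closes at 1000 Ma and the Paleozoic opens at 538.8 Ma, so the interval is 1000 − 538.8 = 461.2 Myr.
An era fits inside if it starts at or after 1000 Ma and ends at or before 538.8 Ma; oldest first that gives Neoproterozoic.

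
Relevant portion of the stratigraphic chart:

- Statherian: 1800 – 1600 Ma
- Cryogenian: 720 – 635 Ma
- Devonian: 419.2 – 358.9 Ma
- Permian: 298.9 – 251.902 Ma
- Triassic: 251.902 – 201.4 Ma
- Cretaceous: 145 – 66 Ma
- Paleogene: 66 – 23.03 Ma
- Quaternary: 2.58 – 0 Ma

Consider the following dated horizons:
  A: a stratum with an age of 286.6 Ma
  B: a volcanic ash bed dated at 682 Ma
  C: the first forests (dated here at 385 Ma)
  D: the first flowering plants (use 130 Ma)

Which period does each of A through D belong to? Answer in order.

Match each age against the start–end ranges in the excerpt: A = 286.6 Ma → Permian (298.9–251.902); B = 682 Ma → Cryogenian (720–635); C = 385 Ma → Devonian (419.2–358.9); D = 130 Ma → Cretaceous (145–66).

A — Permian; B — Cryogenian; C — Devonian; D — Cretaceous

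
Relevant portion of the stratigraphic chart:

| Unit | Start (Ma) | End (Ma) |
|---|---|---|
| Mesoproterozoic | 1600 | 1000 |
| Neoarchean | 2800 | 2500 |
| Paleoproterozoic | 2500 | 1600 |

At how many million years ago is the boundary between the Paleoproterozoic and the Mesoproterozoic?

The Paleoproterozoic ends and the Mesoproterozoic begins at 1600 Ma.

1600 Ma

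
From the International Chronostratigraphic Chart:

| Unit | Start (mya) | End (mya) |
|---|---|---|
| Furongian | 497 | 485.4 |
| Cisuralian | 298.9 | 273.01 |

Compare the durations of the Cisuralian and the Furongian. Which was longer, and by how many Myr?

Cisuralian: 298.9 − 273.01 = 25.89 Myr.
Furongian: 497 − 485.4 = 11.6 Myr.
Difference: 25.89 − 11.6 = 14.29 Myr, so the Cisuralian was longer.

Cisuralian, by 14.29 million years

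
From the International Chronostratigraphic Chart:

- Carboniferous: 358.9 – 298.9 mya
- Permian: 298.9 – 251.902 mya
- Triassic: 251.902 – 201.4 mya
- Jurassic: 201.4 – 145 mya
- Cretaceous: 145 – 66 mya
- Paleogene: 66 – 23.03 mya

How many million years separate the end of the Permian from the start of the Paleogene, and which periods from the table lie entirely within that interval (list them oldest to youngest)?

End of Permian = 251.902 Ma; start of Paleogene = 66 Ma.
Gap = 251.902 − 66 = 185.902 Myr.
Periods wholly inside 251.902–66 Ma: Triassic (251.902–201.4), Jurassic (201.4–145), Cretaceous (145–66).

185.902 million years; Triassic, Jurassic, Cretaceous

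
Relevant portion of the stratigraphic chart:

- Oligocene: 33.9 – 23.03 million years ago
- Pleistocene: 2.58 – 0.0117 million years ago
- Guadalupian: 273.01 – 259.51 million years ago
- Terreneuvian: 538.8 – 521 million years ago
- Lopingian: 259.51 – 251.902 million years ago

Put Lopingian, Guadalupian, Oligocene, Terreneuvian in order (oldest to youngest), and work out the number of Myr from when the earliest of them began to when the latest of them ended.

Terreneuvian → Guadalupian → Lopingian → Oligocene; total span 515.77 Myr

From the excerpt: Lopingian 259.51–251.902; Guadalupian 273.01–259.51; Oligocene 33.9–23.03; Terreneuvian 538.8–521 (Ma).
Larger Ma is earlier, so the oldest is Terreneuvian and the youngest is Oligocene; oldest to youngest: Terreneuvian, Guadalupian, Lopingian, Oligocene.
Oldest start 538.8 minus youngest end 23.03 gives 515.77 Myr overall.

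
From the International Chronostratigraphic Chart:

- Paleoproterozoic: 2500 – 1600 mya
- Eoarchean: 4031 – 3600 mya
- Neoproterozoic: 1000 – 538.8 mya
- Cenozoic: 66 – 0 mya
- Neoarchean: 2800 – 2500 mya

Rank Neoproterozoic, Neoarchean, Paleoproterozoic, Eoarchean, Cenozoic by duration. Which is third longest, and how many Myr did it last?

Eoarchean, 431 million years

Start − end for each: Neoproterozoic 1000 − 538.8 = 461.2; Neoarchean 2800 − 2500 = 300; Paleoproterozoic 2500 − 1600 = 900; Eoarchean 4031 − 3600 = 431; Cenozoic 66 − 0 = 66.
Ranking these from longest: Paleoproterozoic > Neoproterozoic > Eoarchean > Neoarchean > Cenozoic.
Position 3 in that ranking is Eoarchean, which lasted 431 Myr.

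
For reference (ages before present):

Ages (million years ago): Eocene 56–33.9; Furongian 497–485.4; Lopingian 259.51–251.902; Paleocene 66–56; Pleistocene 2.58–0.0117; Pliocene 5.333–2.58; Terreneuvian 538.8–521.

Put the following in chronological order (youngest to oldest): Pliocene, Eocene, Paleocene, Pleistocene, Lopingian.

Pleistocene, Pliocene, Eocene, Paleocene, Lopingian

Read off each span (Ma): Pliocene 5.333–2.58; Eocene 56–33.9; Paleocene 66–56; Pleistocene 2.58–0.0117; Lopingian 259.51–251.902.
Larger Ma is older, so oldest→youngest is Lopingian, Paleocene, Eocene, Pliocene, Pleistocene; reverse it for youngest→oldest.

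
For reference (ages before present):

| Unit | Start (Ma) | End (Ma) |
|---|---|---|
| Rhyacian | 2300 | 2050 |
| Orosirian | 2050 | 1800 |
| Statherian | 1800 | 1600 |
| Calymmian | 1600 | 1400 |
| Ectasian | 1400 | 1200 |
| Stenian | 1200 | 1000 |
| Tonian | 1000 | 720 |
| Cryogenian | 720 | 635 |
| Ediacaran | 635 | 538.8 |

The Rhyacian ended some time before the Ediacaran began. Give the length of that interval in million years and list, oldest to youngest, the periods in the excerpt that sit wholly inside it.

The Rhyacian closes at 2050 Ma and the Ediacaran opens at 635 Ma, so the interval is 2050 − 635 = 1415 Myr.
A period fits inside if it starts at or after 2050 Ma and ends at or before 635 Ma; oldest first that gives Orosirian, Statherian, Calymmian, Ectasian, Stenian, Tonian, Cryogenian.

1415 million years; Orosirian, Statherian, Calymmian, Ectasian, Stenian, Tonian, Cryogenian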